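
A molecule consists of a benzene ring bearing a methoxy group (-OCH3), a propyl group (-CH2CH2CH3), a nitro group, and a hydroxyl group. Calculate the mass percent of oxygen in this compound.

30.30%

Atom tally by fragment:
  benzene ring core → C:6 H:6
  (− 4 ring H displaced by substituents)
  + OCH3 → C:1 H:3 O:1
  + CH2CH2CH3 → C:3 H:7
  + NO2 → N:1 O:2
  + OH → O:1 H:1
Element totals:
  C: 10
  H: 13
  N: 1
  O: 4
Molecular formula: C10H13NO4.
Molar mass = 211.217 g/mol.
Mass from O: 4 × 15.999 = 63.996 g/mol.
%O = 63.996 / 211.217 × 100 = 30.30%.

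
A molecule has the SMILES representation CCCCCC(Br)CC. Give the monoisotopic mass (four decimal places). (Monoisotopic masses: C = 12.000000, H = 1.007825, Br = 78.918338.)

192.0514

Atom tally by fragment:
  CH3 → C:1 H:3
  CH2 → C:1 H:2
  CH2 → C:1 H:2
  CH2 → C:1 H:2
  CH2 → C:1 H:2
  CH(Br) → C:1 H:1 Br:1
  CH2 → C:1 H:2
  CH3 → C:1 H:3
Element totals:
  C: 8
  H: 17
  Br: 1
Molecular formula: C8H17Br.
  M = 8(12.0) + 17(1.007825) + 78.918338
    = 96.000000 + 17.133025 + 78.918338 = 192.051363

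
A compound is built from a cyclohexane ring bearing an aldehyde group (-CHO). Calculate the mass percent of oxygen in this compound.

Atom tally by fragment:
  cyclohexane ring core → C:6 H:12
  (− 1 ring H displaced by substituents)
  + CHO → C:1 H:1 O:1
Element totals:
  C: 7
  H: 12
  O: 1
Molecular formula: C7H12O.
Molar mass = 112.172 g/mol.
Mass from O: 1 × 15.999 = 15.999 g/mol.
%O = 15.999 / 112.172 × 100 = 14.26%.

14.26%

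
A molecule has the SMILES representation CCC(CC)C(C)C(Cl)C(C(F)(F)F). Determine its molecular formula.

C10H18ClF3

Atom tally by fragment:
  CH3 → C:1 H:3
  CH2 → C:1 H:2
  CH(C2H5) → C:3 H:6
  CH(CH3) → C:2 H:4
  CH(Cl) → C:1 H:1 Cl:1
  CH2CF3 → C:2 H:2 F:3
Element totals:
  C: 10
  H: 18
  Cl: 1
  F: 3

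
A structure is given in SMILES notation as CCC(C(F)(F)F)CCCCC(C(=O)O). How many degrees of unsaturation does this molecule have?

Atom tally by fragment:
  CH3 → C:1 H:3
  CH2 → C:1 H:2
  CH(CF3) → C:2 H:1 F:3
  CH2 → C:1 H:2
  CH2 → C:1 H:2
  CH2 → C:1 H:2
  CH2 → C:1 H:2
  CH2COOH → C:2 H:3 O:2
Element totals:
  C: 10
  H: 17
  F: 3
  O: 2
Molecular formula: C10H17F3O2.
DoU = (2C + 2 + N − H − X) / 2 = (2·10 + 2 + 0 − 17 − 3) / 2 = 1.

1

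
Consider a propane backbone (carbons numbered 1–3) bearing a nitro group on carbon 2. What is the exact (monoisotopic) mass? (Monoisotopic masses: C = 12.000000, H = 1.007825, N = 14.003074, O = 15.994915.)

Atom tally by fragment:
  CH3 → C:1 H:3
  CH(NO2) → C:1 H:1 N:1 O:2
  CH3 → C:1 H:3
Element totals:
  C: 3
  H: 7
  N: 1
  O: 2
Molecular formula: C3H7NO2.
  M = 3(12.0) + 7(1.007825) + 14.003074 + 2(15.994915)
    = 36.000000 + 7.054775 + 14.003074 + 31.989830 = 89.047679

89.0477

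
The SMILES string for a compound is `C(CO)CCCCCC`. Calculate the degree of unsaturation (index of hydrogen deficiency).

0

Atom tally by fragment:
  HOCH2CH2 → C:2 H:5 O:1
  CH2 → C:1 H:2
  CH2 → C:1 H:2
  CH2 → C:1 H:2
  CH2 → C:1 H:2
  CH2 → C:1 H:2
  CH3 → C:1 H:3
Element totals:
  C: 8
  H: 18
  O: 1
Molecular formula: C8H18O.
DoU = (2C + 2 + N − H − X) / 2 = (2·8 + 2 + 0 − 18 − 0) / 2 = 0.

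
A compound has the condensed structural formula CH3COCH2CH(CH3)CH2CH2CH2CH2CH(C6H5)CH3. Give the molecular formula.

C17H26O

Atom tally by fragment:
  CH3COCH2 → C:3 H:5 O:1
  CH(CH3) → C:2 H:4
  CH2 → C:1 H:2
  CH2 → C:1 H:2
  CH2 → C:1 H:2
  CH2 → C:1 H:2
  CH(C6H5) → C:7 H:6
  CH3 → C:1 H:3
Element totals:
  C: 17
  H: 26
  O: 1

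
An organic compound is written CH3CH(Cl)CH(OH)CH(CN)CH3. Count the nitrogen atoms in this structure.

1

Atom tally by fragment:
  CH3 → C:1 H:3
  CH(Cl) → C:1 H:1 Cl:1
  CH(OH) → C:1 H:2 O:1
  CH(CN) → C:2 H:1 N:1
  CH3 → C:1 H:3
Element totals:
  C: 6
  H: 10
  Cl: 1
  N: 1
  O: 1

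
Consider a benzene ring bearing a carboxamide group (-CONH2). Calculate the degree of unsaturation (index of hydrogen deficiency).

Atom tally by fragment:
  benzene ring core → C:6 H:6
  (− 1 ring H displaced by substituents)
  + CONH2 → C:1 H:2 O:1 N:1
Element totals:
  C: 7
  H: 7
  N: 1
  O: 1
Molecular formula: C7H7NO.
DoU = (2C + 2 + N − H − X) / 2 = (2·7 + 2 + 1 − 7 − 0) / 2 = 5.

5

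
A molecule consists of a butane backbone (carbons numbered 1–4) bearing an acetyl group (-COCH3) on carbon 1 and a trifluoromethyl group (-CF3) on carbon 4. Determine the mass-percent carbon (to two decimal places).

Atom tally by fragment:
  CH3COCH2 → C:3 H:5 O:1
  CH2 → C:1 H:2
  CH2 → C:1 H:2
  CH2CF3 → C:2 H:2 F:3
Element totals:
  C: 7
  H: 11
  F: 3
  O: 1
Molecular formula: C7H11F3O.
Molar mass = 168.158 g/mol.
Mass from C: 7 × 12.011 = 84.077 g/mol.
%C = 84.077 / 168.158 × 100 = 50.00%.

50.00%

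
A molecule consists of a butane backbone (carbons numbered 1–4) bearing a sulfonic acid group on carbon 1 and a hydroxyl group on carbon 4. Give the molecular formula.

C4H10O4S

Atom tally by fragment:
  HO3SCH2 → C:1 H:3 S:1 O:3
  CH2 → C:1 H:2
  CH2 → C:1 H:2
  CH2OH → C:1 H:3 O:1
Element totals:
  C: 4
  H: 10
  O: 4
  S: 1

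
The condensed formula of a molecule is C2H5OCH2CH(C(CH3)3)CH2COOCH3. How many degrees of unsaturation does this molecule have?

1

Atom tally by fragment:
  C2H5OCH2 → C:3 H:7 O:1
  CH(C(CH3)3) → C:5 H:10
  CH2COOCH3 → C:3 H:5 O:2
Element totals:
  C: 11
  H: 22
  O: 3
Molecular formula: C11H22O3.
DoU = (2C + 2 + N − H − X) / 2 = (2·11 + 2 + 0 − 22 − 0) / 2 = 1.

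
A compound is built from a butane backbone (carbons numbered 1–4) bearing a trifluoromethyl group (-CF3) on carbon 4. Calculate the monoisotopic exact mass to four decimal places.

Atom tally by fragment:
  CH3 → C:1 H:3
  CH2 → C:1 H:2
  CH2 → C:1 H:2
  CH2CF3 → C:2 H:2 F:3
Element totals:
  C: 5
  H: 9
  F: 3
Molecular formula: C5H9F3.
  M = 5(12.0) + 9(1.007825) + 3(18.998403)
    = 60.000000 + 9.070425 + 56.995209 = 126.065634

126.0656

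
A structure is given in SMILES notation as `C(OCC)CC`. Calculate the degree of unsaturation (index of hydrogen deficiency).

Atom tally by fragment:
  C2H5OCH2 → C:3 H:7 O:1
  CH2 → C:1 H:2
  CH3 → C:1 H:3
Element totals:
  C: 5
  H: 12
  O: 1
Molecular formula: C5H12O.
DoU = (2C + 2 + N − H − X) / 2 = (2·5 + 2 + 0 − 12 − 0) / 2 = 0.

0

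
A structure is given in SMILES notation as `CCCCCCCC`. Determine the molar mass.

Atom tally by fragment:
  CH3 → C:1 H:3
  CH2 → C:1 H:2
  CH2 → C:1 H:2
  CH2 → C:1 H:2
  CH2 → C:1 H:2
  CH2 → C:1 H:2
  CH2 → C:1 H:2
  CH3 → C:1 H:3
Element totals:
  C: 8
  H: 18
Molecular formula: C8H18.
  M = 8(12.011) + 18(1.008)
    = 96.088 + 18.144 = 114.232

114.23 g/mol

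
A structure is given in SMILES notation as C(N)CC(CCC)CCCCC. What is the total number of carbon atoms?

Atom tally by fragment:
  H2NCH2 → C:1 H:4 N:1
  CH2 → C:1 H:2
  CH(CH2CH2CH3) → C:4 H:8
  CH2 → C:1 H:2
  CH2 → C:1 H:2
  CH2 → C:1 H:2
  CH2 → C:1 H:2
  CH3 → C:1 H:3
Element totals:
  C: 11
  H: 25
  N: 1

11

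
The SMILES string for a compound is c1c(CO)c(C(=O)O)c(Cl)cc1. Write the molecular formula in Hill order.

C8H7ClO3

Atom tally by fragment:
  benzene ring core → C:6 H:6
  (− 3 ring H displaced by substituents)
  + CH2OH → C:1 H:3 O:1
  + COOH → C:1 H:1 O:2
  + Cl → Cl:1
Element totals:
  C: 8
  H: 7
  Cl: 1
  O: 3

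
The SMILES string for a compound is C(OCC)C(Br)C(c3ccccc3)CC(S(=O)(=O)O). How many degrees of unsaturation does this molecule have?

Atom tally by fragment:
  C2H5OCH2 → C:3 H:7 O:1
  CH(Br) → C:1 H:1 Br:1
  CH(C6H5) → C:7 H:6
  CH2 → C:1 H:2
  CH2SO3H → C:1 H:3 S:1 O:3
Element totals:
  C: 13
  H: 19
  Br: 1
  O: 4
  S: 1
Molecular formula: C13H19BrO4S.
DoU = (2C + 2 + N − H − X) / 2 = (2·13 + 2 + 0 − 19 − 1) / 2 = 4.

4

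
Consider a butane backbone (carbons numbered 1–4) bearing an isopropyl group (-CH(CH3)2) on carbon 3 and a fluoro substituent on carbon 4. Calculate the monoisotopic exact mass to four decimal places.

118.1158

Atom tally by fragment:
  CH3 → C:1 H:3
  CH2 → C:1 H:2
  CH(CH(CH3)2) → C:4 H:8
  CH2F → C:1 H:2 F:1
Element totals:
  C: 7
  H: 15
  F: 1
Molecular formula: C7H15F.
  M = 7(12.0) + 15(1.007825) + 18.998403
    = 84.000000 + 15.117375 + 18.998403 = 118.115778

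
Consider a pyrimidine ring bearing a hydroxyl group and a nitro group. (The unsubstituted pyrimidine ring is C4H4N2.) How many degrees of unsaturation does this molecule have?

Atom tally by fragment:
  pyrimidine ring core → C:4 H:4 N:2
  (− 2 ring H displaced by substituents)
  + OH → O:1 H:1
  + NO2 → N:1 O:2
Element totals:
  C: 4
  H: 3
  N: 3
  O: 3
Molecular formula: C4H3N3O3.
DoU = (2C + 2 + N − H − X) / 2 = (2·4 + 2 + 3 − 3 − 0) / 2 = 5.

5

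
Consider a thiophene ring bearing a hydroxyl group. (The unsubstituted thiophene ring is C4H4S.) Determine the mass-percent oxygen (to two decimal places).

Atom tally by fragment:
  thiophene ring core → C:4 H:4 S:1
  (− 1 ring H displaced by substituents)
  + OH → O:1 H:1
Element totals:
  C: 4
  H: 4
  O: 1
  S: 1
Molecular formula: C4H4OS.
Molar mass = 100.135 g/mol.
Mass from O: 1 × 15.999 = 15.999 g/mol.
%O = 15.999 / 100.135 × 100 = 15.98%.

15.98%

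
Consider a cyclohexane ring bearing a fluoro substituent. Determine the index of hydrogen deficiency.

Atom tally by fragment:
  cyclohexane ring core → C:6 H:12
  (− 1 ring H displaced by substituents)
  + F → F:1
Element totals:
  C: 6
  H: 11
  F: 1
Molecular formula: C6H11F.
DoU = (2C + 2 + N − H − X) / 2 = (2·6 + 2 + 0 − 11 − 1) / 2 = 1.

1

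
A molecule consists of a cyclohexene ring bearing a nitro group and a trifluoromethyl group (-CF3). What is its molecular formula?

C7H8F3NO2

Atom tally by fragment:
  cyclohexene ring core → C:6 H:10
  (− 2 ring H displaced by substituents)
  + NO2 → N:1 O:2
  + CF3 → C:1 F:3
Element totals:
  C: 7
  H: 8
  F: 3
  N: 1
  O: 2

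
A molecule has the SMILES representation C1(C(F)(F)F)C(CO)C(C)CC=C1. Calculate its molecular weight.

194.20 g/mol

Atom tally by fragment:
  cyclohexene ring core → C:6 H:10
  (− 3 ring H displaced by substituents)
  + CF3 → C:1 F:3
  + CH2OH → C:1 H:3 O:1
  + CH3 → C:1 H:3
Element totals:
  C: 9
  H: 13
  F: 3
  O: 1
Molecular formula: C9H13F3O.
  M = 9(12.011) + 13(1.008) + 3(18.998) + 15.999
    = 108.099 + 13.104 + 56.994 + 15.999 = 194.196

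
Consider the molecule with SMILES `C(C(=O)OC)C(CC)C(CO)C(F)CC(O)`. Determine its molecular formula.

Atom tally by fragment:
  CH3OOCCH2 → C:3 H:5 O:2
  CH(C2H5) → C:3 H:6
  CH(CH2OH) → C:2 H:4 O:1
  CH(F) → C:1 H:1 F:1
  CH2 → C:1 H:2
  CH2OH → C:1 H:3 O:1
Element totals:
  C: 11
  H: 21
  F: 1
  O: 4

C11H21FO4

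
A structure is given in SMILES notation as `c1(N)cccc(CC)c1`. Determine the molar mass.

121.18 g/mol

Atom tally by fragment:
  benzene ring core → C:6 H:6
  (− 2 ring H displaced by substituents)
  + NH2 → N:1 H:2
  + C2H5 → C:2 H:5
Element totals:
  C: 8
  H: 11
  N: 1
Molecular formula: C8H11N.
  M = 8(12.011) + 11(1.008) + 14.007
    = 96.088 + 11.088 + 14.007 = 121.183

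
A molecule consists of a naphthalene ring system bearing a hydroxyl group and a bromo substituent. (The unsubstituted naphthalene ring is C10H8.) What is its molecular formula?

Atom tally by fragment:
  naphthalene ring system core → C:10 H:8
  (− 2 ring H displaced by substituents)
  + OH → O:1 H:1
  + Br → Br:1
Element totals:
  C: 10
  H: 7
  Br: 1
  O: 1

C10H7BrO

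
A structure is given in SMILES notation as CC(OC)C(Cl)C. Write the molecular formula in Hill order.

C5H11ClO

Atom tally by fragment:
  CH3 → C:1 H:3
  CH(OCH3) → C:2 H:4 O:1
  CH(Cl) → C:1 H:1 Cl:1
  CH3 → C:1 H:3
Element totals:
  C: 5
  H: 11
  Cl: 1
  O: 1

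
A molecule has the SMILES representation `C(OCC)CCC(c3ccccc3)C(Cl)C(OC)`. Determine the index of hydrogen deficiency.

Atom tally by fragment:
  C2H5OCH2 → C:3 H:7 O:1
  CH2 → C:1 H:2
  CH2 → C:1 H:2
  CH(C6H5) → C:7 H:6
  CH(Cl) → C:1 H:1 Cl:1
  CH2OCH3 → C:2 H:5 O:1
Element totals:
  C: 15
  H: 23
  Cl: 1
  O: 2
Molecular formula: C15H23ClO2.
DoU = (2C + 2 + N − H − X) / 2 = (2·15 + 2 + 0 − 23 − 1) / 2 = 4.

4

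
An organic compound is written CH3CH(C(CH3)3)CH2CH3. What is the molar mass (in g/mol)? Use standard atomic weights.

114.23 g/mol

Atom tally by fragment:
  CH3 → C:1 H:3
  CH(C(CH3)3) → C:5 H:10
  CH2 → C:1 H:2
  CH3 → C:1 H:3
Element totals:
  C: 8
  H: 18
Molecular formula: C8H18.
  M = 8(12.011) + 18(1.008)
    = 96.088 + 18.144 = 114.232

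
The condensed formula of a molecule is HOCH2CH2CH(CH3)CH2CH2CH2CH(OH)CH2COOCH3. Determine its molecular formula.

C11H22O4

Element totals:
  C: 11
  H: 22
  O: 4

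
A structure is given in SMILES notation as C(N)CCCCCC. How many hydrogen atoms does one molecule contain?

Atom tally by fragment:
  H2NCH2 → C:1 H:4 N:1
  CH2 → C:1 H:2
  CH2 → C:1 H:2
  CH2 → C:1 H:2
  CH2 → C:1 H:2
  CH2 → C:1 H:2
  CH3 → C:1 H:3
Element totals:
  C: 7
  H: 17
  N: 1

17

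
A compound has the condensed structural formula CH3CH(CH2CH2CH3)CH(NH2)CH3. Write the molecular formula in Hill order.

Atom tally by fragment:
  CH3 → C:1 H:3
  CH(CH2CH2CH3) → C:4 H:8
  CH(NH2) → C:1 H:3 N:1
  CH3 → C:1 H:3
Element totals:
  C: 7
  H: 17
  N: 1

C7H17N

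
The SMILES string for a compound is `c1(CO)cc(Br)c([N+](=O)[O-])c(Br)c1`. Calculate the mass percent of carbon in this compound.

Atom tally by fragment:
  benzene ring core → C:6 H:6
  (− 4 ring H displaced by substituents)
  + CH2OH → C:1 H:3 O:1
  + Br → Br:1
  + NO2 → N:1 O:2
  + Br → Br:1
Element totals:
  C: 7
  H: 5
  Br: 2
  N: 1
  O: 3
Molecular formula: C7H5Br2NO3.
Molar mass = 310.929 g/mol.
Mass from C: 7 × 12.011 = 84.077 g/mol.
%C = 84.077 / 310.929 × 100 = 27.04%.

27.04%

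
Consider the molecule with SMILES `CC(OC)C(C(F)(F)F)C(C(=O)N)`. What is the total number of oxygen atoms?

2

Atom tally by fragment:
  CH3 → C:1 H:3
  CH(OCH3) → C:2 H:4 O:1
  CH(CF3) → C:2 H:1 F:3
  CH2CONH2 → C:2 H:4 O:1 N:1
Element totals:
  C: 7
  H: 12
  F: 3
  N: 1
  O: 2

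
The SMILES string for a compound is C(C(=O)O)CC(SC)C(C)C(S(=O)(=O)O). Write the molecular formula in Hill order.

Atom tally by fragment:
  HOOCCH2 → C:2 H:3 O:2
  CH2 → C:1 H:2
  CH(SCH3) → C:2 H:4 S:1
  CH(CH3) → C:2 H:4
  CH2SO3H → C:1 H:3 S:1 O:3
Element totals:
  C: 8
  H: 16
  O: 5
  S: 2

C8H16O5S2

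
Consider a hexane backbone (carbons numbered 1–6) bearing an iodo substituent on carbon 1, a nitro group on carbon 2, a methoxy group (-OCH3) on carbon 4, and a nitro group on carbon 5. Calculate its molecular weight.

332.09 g/mol

Atom tally by fragment:
  ICH2 → C:1 H:2 I:1
  CH(NO2) → C:1 H:1 N:1 O:2
  CH2 → C:1 H:2
  CH(OCH3) → C:2 H:4 O:1
  CH(NO2) → C:1 H:1 N:1 O:2
  CH3 → C:1 H:3
Element totals:
  C: 7
  H: 13
  I: 1
  N: 2
  O: 5
Molecular formula: C7H13IN2O5.
  M = 7(12.011) + 13(1.008) + 126.904 + 2(14.007) + 5(15.999)
    = 84.077 + 13.104 + 126.904 + 28.014 + 79.995 = 332.094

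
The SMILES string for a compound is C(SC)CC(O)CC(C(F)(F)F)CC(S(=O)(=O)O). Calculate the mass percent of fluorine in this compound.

18.36%

Atom tally by fragment:
  CH3SCH2 → C:2 H:5 S:1
  CH2 → C:1 H:2
  CH(OH) → C:1 H:2 O:1
  CH2 → C:1 H:2
  CH(CF3) → C:2 H:1 F:3
  CH2 → C:1 H:2
  CH2SO3H → C:1 H:3 S:1 O:3
Element totals:
  C: 9
  H: 17
  F: 3
  O: 4
  S: 2
Molecular formula: C9H17F3O4S2.
Molar mass = 310.345 g/mol.
Mass from F: 3 × 18.998 = 56.994 g/mol.
%F = 56.994 / 310.345 × 100 = 18.36%.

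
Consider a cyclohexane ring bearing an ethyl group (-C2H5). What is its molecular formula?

C8H16

Atom tally by fragment:
  cyclohexane ring core → C:6 H:12
  (− 1 ring H displaced by substituents)
  + C2H5 → C:2 H:5
Element totals:
  C: 8
  H: 16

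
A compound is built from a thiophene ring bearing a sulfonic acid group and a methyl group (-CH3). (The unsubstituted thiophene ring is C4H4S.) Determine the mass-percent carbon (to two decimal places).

33.70%

Atom tally by fragment:
  thiophene ring core → C:4 H:4 S:1
  (− 2 ring H displaced by substituents)
  + SO3H → S:1 O:3 H:1
  + CH3 → C:1 H:3
Element totals:
  C: 5
  H: 6
  O: 3
  S: 2
Molecular formula: C5H6O3S2.
Molar mass = 178.220 g/mol.
Mass from C: 5 × 12.011 = 60.055 g/mol.
%C = 60.055 / 178.220 × 100 = 33.70%.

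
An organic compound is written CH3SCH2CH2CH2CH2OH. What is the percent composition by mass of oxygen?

Element totals:
  C: 5
  H: 12
  O: 1
  S: 1
Molecular formula: C5H12OS.
Molar mass = 120.210 g/mol.
Mass from O: 1 × 15.999 = 15.999 g/mol.
%O = 15.999 / 120.210 × 100 = 13.31%.

13.31%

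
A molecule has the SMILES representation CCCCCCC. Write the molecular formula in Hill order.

Atom tally by fragment:
  CH3 → C:1 H:3
  CH2 → C:1 H:2
  CH2 → C:1 H:2
  CH2 → C:1 H:2
  CH2 → C:1 H:2
  CH2 → C:1 H:2
  CH3 → C:1 H:3
Element totals:
  C: 7
  H: 16

C7H16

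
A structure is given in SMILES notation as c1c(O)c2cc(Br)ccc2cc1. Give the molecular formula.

C10H7BrO

Atom tally by fragment:
  naphthalene ring system core → C:10 H:8
  (− 2 ring H displaced by substituents)
  + OH → O:1 H:1
  + Br → Br:1
Element totals:
  C: 10
  H: 7
  Br: 1
  O: 1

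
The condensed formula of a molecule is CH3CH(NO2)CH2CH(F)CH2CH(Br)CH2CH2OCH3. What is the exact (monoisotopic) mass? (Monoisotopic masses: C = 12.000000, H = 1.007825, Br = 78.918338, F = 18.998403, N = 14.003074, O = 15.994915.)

Element totals:
  C: 9
  H: 17
  Br: 1
  F: 1
  N: 1
  O: 3
Molecular formula: C9H17BrFNO3.
  M = 9(12.0) + 17(1.007825) + 78.918338 + 18.998403 + 14.003074 + 3(15.994915)
    = 108.000000 + 17.133025 + 78.918338 + 18.998403 + 14.003074 + 47.984745 = 285.037585

285.0376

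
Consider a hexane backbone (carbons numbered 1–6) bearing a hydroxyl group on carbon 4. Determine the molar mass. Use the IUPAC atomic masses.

Atom tally by fragment:
  CH3 → C:1 H:3
  CH2 → C:1 H:2
  CH2 → C:1 H:2
  CH(OH) → C:1 H:2 O:1
  CH2 → C:1 H:2
  CH3 → C:1 H:3
Element totals:
  C: 6
  H: 14
  O: 1
Molecular formula: C6H14O.
  M = 6(12.011) + 14(1.008) + 15.999
    = 72.066 + 14.112 + 15.999 = 102.177

102.18 g/mol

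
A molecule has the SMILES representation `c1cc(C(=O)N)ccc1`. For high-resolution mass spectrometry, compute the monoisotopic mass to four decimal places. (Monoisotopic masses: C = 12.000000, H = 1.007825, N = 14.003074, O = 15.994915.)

Atom tally by fragment:
  benzene ring core → C:6 H:6
  (− 1 ring H displaced by substituents)
  + CONH2 → C:1 H:2 O:1 N:1
Element totals:
  C: 7
  H: 7
  N: 1
  O: 1
Molecular formula: C7H7NO.
  M = 7(12.0) + 7(1.007825) + 14.003074 + 15.994915
    = 84.000000 + 7.054775 + 14.003074 + 15.994915 = 121.052764

121.0528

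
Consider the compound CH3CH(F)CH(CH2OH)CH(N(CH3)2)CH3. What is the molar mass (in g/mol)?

Atom tally by fragment:
  CH3 → C:1 H:3
  CH(F) → C:1 H:1 F:1
  CH(CH2OH) → C:2 H:4 O:1
  CH(N(CH3)2) → C:3 H:7 N:1
  CH3 → C:1 H:3
Element totals:
  C: 8
  H: 18
  F: 1
  N: 1
  O: 1
Molecular formula: C8H18FNO.
  M = 8(12.011) + 18(1.008) + 18.998 + 14.007 + 15.999
    = 96.088 + 18.144 + 18.998 + 14.007 + 15.999 = 163.236

163.24 g/mol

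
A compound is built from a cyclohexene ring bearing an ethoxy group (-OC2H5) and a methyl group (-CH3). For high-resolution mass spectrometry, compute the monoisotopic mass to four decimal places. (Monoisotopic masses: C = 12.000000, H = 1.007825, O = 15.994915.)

Atom tally by fragment:
  cyclohexene ring core → C:6 H:10
  (− 2 ring H displaced by substituents)
  + OC2H5 → C:2 H:5 O:1
  + CH3 → C:1 H:3
Element totals:
  C: 9
  H: 16
  O: 1
Molecular formula: C9H16O.
  M = 9(12.0) + 16(1.007825) + 15.994915
    = 108.000000 + 16.125200 + 15.994915 = 140.120115

140.1201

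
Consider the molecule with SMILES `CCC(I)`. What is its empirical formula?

Atom tally by fragment:
  CH3 → C:1 H:3
  CH2 → C:1 H:2
  CH2I → C:1 H:2 I:1
Element totals:
  C: 3
  H: 7
  I: 1
Molecular formula: C3H7I.
gcd of subscripts (3, 7, 1) = 1, so the empirical formula equals the molecular formula.

C3H7I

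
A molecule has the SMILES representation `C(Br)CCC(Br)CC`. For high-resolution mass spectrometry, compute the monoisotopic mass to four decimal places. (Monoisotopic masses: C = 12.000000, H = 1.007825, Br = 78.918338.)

Atom tally by fragment:
  BrCH2 → C:1 H:2 Br:1
  CH2 → C:1 H:2
  CH2 → C:1 H:2
  CH(Br) → C:1 H:1 Br:1
  CH2 → C:1 H:2
  CH3 → C:1 H:3
Element totals:
  C: 6
  H: 12
  Br: 2
Molecular formula: C6H12Br2.
  M = 6(12.0) + 12(1.007825) + 2(78.918338)
    = 72.000000 + 12.093900 + 157.836676 = 241.930576

241.9306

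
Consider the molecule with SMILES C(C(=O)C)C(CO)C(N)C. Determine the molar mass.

Atom tally by fragment:
  CH3COCH2 → C:3 H:5 O:1
  CH(CH2OH) → C:2 H:4 O:1
  CH(NH2) → C:1 H:3 N:1
  CH3 → C:1 H:3
Element totals:
  C: 7
  H: 15
  N: 1
  O: 2
Molecular formula: C7H15NO2.
  M = 7(12.011) + 15(1.008) + 14.007 + 2(15.999)
    = 84.077 + 15.120 + 14.007 + 31.998 = 145.202

145.20 g/mol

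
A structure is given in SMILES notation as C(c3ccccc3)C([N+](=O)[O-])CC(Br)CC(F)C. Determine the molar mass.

Atom tally by fragment:
  C6H5CH2 → C:7 H:7
  CH(NO2) → C:1 H:1 N:1 O:2
  CH2 → C:1 H:2
  CH(Br) → C:1 H:1 Br:1
  CH2 → C:1 H:2
  CH(F) → C:1 H:1 F:1
  CH3 → C:1 H:3
Element totals:
  C: 13
  H: 17
  Br: 1
  F: 1
  N: 1
  O: 2
Molecular formula: C13H17BrFNO2.
  M = 13(12.011) + 17(1.008) + 79.904 + 18.998 + 14.007 + 2(15.999)
    = 156.143 + 17.136 + 79.904 + 18.998 + 14.007 + 31.998 = 318.186

318.19 g/mol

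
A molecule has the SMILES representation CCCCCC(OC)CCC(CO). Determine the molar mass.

Atom tally by fragment:
  CH3 → C:1 H:3
  CH2 → C:1 H:2
  CH2 → C:1 H:2
  CH2 → C:1 H:2
  CH2 → C:1 H:2
  CH(OCH3) → C:2 H:4 O:1
  CH2 → C:1 H:2
  CH2 → C:1 H:2
  CH2CH2OH → C:2 H:5 O:1
Element totals:
  C: 11
  H: 24
  O: 2
Molecular formula: C11H24O2.
  M = 11(12.011) + 24(1.008) + 2(15.999)
    = 132.121 + 24.192 + 31.998 = 188.311

188.31 g/mol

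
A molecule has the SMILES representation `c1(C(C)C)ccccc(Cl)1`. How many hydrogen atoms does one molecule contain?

11

Atom tally by fragment:
  benzene ring core → C:6 H:6
  (− 2 ring H displaced by substituents)
  + CH(CH3)2 → C:3 H:7
  + Cl → Cl:1
Element totals:
  C: 9
  H: 11
  Cl: 1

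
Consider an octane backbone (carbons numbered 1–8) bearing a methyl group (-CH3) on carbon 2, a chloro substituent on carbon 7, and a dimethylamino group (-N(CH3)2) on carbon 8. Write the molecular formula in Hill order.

Atom tally by fragment:
  CH3 → C:1 H:3
  CH(CH3) → C:2 H:4
  CH2 → C:1 H:2
  CH2 → C:1 H:2
  CH2 → C:1 H:2
  CH2 → C:1 H:2
  CH(Cl) → C:1 H:1 Cl:1
  CH2N(CH3)2 → C:3 H:8 N:1
Element totals:
  C: 11
  H: 24
  Cl: 1
  N: 1

C11H24ClN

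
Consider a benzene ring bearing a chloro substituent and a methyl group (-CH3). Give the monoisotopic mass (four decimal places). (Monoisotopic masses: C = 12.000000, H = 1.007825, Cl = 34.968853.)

Atom tally by fragment:
  benzene ring core → C:6 H:6
  (− 2 ring H displaced by substituents)
  + Cl → Cl:1
  + CH3 → C:1 H:3
Element totals:
  C: 7
  H: 7
  Cl: 1
Molecular formula: C7H7Cl.
  M = 7(12.0) + 7(1.007825) + 34.968853
    = 84.000000 + 7.054775 + 34.968853 = 126.023628

126.0236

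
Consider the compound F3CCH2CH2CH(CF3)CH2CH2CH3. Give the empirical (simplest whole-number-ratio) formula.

C4H6F3

Atom tally by fragment:
  F3CCH2 → C:2 H:2 F:3
  CH2 → C:1 H:2
  CH(CF3) → C:2 H:1 F:3
  CH2 → C:1 H:2
  CH2 → C:1 H:2
  CH3 → C:1 H:3
Element totals:
  C: 8
  H: 12
  F: 6
Molecular formula: C8H12F6.
gcd of subscripts = 2; dividing each by 2:
  C: 8/2 = 4
  F: 6/2 = 3
  H: 12/2 = 6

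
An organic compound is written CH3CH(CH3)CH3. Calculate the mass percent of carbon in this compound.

Atom tally by fragment:
  CH3 → C:1 H:3
  CH(CH3) → C:2 H:4
  CH3 → C:1 H:3
Element totals:
  C: 4
  H: 10
Molecular formula: C4H10.
Molar mass = 58.124 g/mol.
Mass from C: 4 × 12.011 = 48.044 g/mol.
%C = 48.044 / 58.124 × 100 = 82.66%.

82.66%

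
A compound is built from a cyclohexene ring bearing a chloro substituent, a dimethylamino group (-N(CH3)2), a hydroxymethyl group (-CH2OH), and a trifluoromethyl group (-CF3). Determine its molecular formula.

Atom tally by fragment:
  cyclohexene ring core → C:6 H:10
  (− 4 ring H displaced by substituents)
  + Cl → Cl:1
  + N(CH3)2 → N:1 C:2 H:6
  + CH2OH → C:1 H:3 O:1
  + CF3 → C:1 F:3
Element totals:
  C: 10
  H: 15
  Cl: 1
  F: 3
  N: 1
  O: 1

C10H15ClF3NO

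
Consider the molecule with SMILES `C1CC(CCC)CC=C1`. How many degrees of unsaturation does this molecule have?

2

Atom tally by fragment:
  cyclohexene ring core → C:6 H:10
  (− 1 ring H displaced by substituents)
  + CH2CH2CH3 → C:3 H:7
Element totals:
  C: 9
  H: 16
Molecular formula: C9H16.
DoU = (2C + 2 + N − H − X) / 2 = (2·9 + 2 + 0 − 16 − 0) / 2 = 2.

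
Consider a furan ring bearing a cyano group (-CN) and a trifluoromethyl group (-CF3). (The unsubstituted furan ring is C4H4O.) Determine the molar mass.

161.08 g/mol

Atom tally by fragment:
  furan ring core → C:4 H:4 O:1
  (− 2 ring H displaced by substituents)
  + CN → C:1 N:1
  + CF3 → C:1 F:3
Element totals:
  C: 6
  H: 2
  F: 3
  N: 1
  O: 1
Molecular formula: C6H2F3NO.
  M = 6(12.011) + 2(1.008) + 3(18.998) + 14.007 + 15.999
    = 72.066 + 2.016 + 56.994 + 14.007 + 15.999 = 161.082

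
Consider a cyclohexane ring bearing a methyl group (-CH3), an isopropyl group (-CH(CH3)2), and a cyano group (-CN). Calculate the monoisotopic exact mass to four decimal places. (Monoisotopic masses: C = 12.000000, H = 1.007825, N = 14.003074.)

165.1517

Atom tally by fragment:
  cyclohexane ring core → C:6 H:12
  (− 3 ring H displaced by substituents)
  + CH3 → C:1 H:3
  + CH(CH3)2 → C:3 H:7
  + CN → C:1 N:1
Element totals:
  C: 11
  H: 19
  N: 1
Molecular formula: C11H19N.
  M = 11(12.0) + 19(1.007825) + 14.003074
    = 132.000000 + 19.148675 + 14.003074 = 165.151749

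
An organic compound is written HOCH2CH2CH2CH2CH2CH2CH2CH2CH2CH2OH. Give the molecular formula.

Atom tally by fragment:
  HOCH2CH2 → C:2 H:5 O:1
  CH2 → C:1 H:2
  CH2 → C:1 H:2
  CH2 → C:1 H:2
  CH2 → C:1 H:2
  CH2 → C:1 H:2
  CH2 → C:1 H:2
  CH2 → C:1 H:2
  CH2OH → C:1 H:3 O:1
Element totals:
  C: 10
  H: 22
  O: 2

C10H22O2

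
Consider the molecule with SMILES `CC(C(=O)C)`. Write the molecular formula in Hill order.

C4H8O

Atom tally by fragment:
  CH3 → C:1 H:3
  CH2COCH3 → C:3 H:5 O:1
Element totals:
  C: 4
  H: 8
  O: 1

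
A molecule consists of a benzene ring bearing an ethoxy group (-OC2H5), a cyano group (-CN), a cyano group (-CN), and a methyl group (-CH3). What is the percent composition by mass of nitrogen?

15.04%

Atom tally by fragment:
  benzene ring core → C:6 H:6
  (− 4 ring H displaced by substituents)
  + OC2H5 → C:2 H:5 O:1
  + CN → C:1 N:1
  + CN → C:1 N:1
  + CH3 → C:1 H:3
Element totals:
  C: 11
  H: 10
  N: 2
  O: 1
Molecular formula: C11H10N2O.
Molar mass = 186.214 g/mol.
Mass from N: 2 × 14.007 = 28.014 g/mol.
%N = 28.014 / 186.214 × 100 = 15.04%.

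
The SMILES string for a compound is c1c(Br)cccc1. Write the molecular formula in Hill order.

Atom tally by fragment:
  benzene ring core → C:6 H:6
  (− 1 ring H displaced by substituents)
  + Br → Br:1
Element totals:
  C: 6
  H: 5
  Br: 1

C6H5Br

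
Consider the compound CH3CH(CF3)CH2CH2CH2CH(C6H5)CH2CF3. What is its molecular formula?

Atom tally by fragment:
  CH3 → C:1 H:3
  CH(CF3) → C:2 H:1 F:3
  CH2 → C:1 H:2
  CH2 → C:1 H:2
  CH2 → C:1 H:2
  CH(C6H5) → C:7 H:6
  CH2CF3 → C:2 H:2 F:3
Element totals:
  C: 15
  H: 18
  F: 6

C15H18F6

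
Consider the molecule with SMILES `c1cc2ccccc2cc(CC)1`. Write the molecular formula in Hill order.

C12H12

Atom tally by fragment:
  naphthalene ring system core → C:10 H:8
  (− 1 ring H displaced by substituents)
  + C2H5 → C:2 H:5
Element totals:
  C: 12
  H: 12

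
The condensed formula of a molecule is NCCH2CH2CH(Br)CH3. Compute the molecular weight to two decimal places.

Atom tally by fragment:
  NCCH2 → C:2 H:2 N:1
  CH2 → C:1 H:2
  CH(Br) → C:1 H:1 Br:1
  CH3 → C:1 H:3
Element totals:
  C: 5
  H: 8
  Br: 1
  N: 1
Molecular formula: C5H8BrN.
  M = 5(12.011) + 8(1.008) + 79.904 + 14.007
    = 60.055 + 8.064 + 79.904 + 14.007 = 162.030

162.03 g/mol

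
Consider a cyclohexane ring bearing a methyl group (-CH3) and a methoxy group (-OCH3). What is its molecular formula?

Atom tally by fragment:
  cyclohexane ring core → C:6 H:12
  (− 2 ring H displaced by substituents)
  + CH3 → C:1 H:3
  + OCH3 → C:1 H:3 O:1
Element totals:
  C: 8
  H: 16
  O: 1

C8H16O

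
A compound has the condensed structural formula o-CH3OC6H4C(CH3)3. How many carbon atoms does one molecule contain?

11

Atom tally by fragment:
  benzene ring core → C:6 H:6
  (− 2 ring H displaced by substituents)
  + OCH3 → C:1 H:3 O:1
  + C(CH3)3 → C:4 H:9
Element totals:
  C: 11
  H: 16
  O: 1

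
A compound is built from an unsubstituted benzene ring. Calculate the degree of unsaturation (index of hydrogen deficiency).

4

Atom tally by fragment:
  benzene ring core → C:6 H:6
Element totals:
  C: 6
  H: 6
Molecular formula: C6H6.
DoU = (2C + 2 + N − H − X) / 2 = (2·6 + 2 + 0 − 6 − 0) / 2 = 4.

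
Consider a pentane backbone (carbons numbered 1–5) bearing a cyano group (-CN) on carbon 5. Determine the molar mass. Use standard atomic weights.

97.16 g/mol

Atom tally by fragment:
  CH3 → C:1 H:3
  CH2 → C:1 H:2
  CH2 → C:1 H:2
  CH2 → C:1 H:2
  CH2CN → C:2 H:2 N:1
Element totals:
  C: 6
  H: 11
  N: 1
Molecular formula: C6H11N.
  M = 6(12.011) + 11(1.008) + 14.007
    = 72.066 + 11.088 + 14.007 = 97.161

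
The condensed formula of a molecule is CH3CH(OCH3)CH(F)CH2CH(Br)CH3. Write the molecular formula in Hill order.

Atom tally by fragment:
  CH3 → C:1 H:3
  CH(OCH3) → C:2 H:4 O:1
  CH(F) → C:1 H:1 F:1
  CH2 → C:1 H:2
  CH(Br) → C:1 H:1 Br:1
  CH3 → C:1 H:3
Element totals:
  C: 7
  H: 14
  Br: 1
  F: 1
  O: 1

C7H14BrFO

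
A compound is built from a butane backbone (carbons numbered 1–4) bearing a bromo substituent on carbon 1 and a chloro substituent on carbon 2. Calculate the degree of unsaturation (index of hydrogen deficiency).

Atom tally by fragment:
  BrCH2 → C:1 H:2 Br:1
  CH(Cl) → C:1 H:1 Cl:1
  CH2 → C:1 H:2
  CH3 → C:1 H:3
Element totals:
  C: 4
  H: 8
  Br: 1
  Cl: 1
Molecular formula: C4H8BrCl.
DoU = (2C + 2 + N − H − X) / 2 = (2·4 + 2 + 0 − 8 − 2) / 2 = 0.

0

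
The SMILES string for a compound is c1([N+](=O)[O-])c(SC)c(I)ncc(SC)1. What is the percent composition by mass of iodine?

37.09%

Atom tally by fragment:
  pyridine ring core → C:5 H:5 N:1
  (− 4 ring H displaced by substituents)
  + NO2 → N:1 O:2
  + SCH3 → C:1 H:3 S:1
  + I → I:1
  + SCH3 → C:1 H:3 S:1
Element totals:
  C: 7
  H: 7
  I: 1
  N: 2
  O: 2
  S: 2
Molecular formula: C7H7IN2O2S2.
Molar mass = 342.169 g/mol.
Mass from I: 1 × 126.904 = 126.904 g/mol.
%I = 126.904 / 342.169 × 100 = 37.09%.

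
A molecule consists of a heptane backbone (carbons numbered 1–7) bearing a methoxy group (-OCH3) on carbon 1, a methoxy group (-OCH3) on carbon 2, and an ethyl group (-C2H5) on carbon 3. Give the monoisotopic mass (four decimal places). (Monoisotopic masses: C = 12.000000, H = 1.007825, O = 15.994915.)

188.1776

Atom tally by fragment:
  CH3OCH2 → C:2 H:5 O:1
  CH(OCH3) → C:2 H:4 O:1
  CH(C2H5) → C:3 H:6
  CH2 → C:1 H:2
  CH2 → C:1 H:2
  CH2 → C:1 H:2
  CH3 → C:1 H:3
Element totals:
  C: 11
  H: 24
  O: 2
Molecular formula: C11H24O2.
  M = 11(12.0) + 24(1.007825) + 2(15.994915)
    = 132.000000 + 24.187800 + 31.989830 = 188.177630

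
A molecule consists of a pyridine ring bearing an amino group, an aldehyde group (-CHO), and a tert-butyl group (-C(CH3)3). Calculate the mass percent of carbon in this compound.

67.39%

Atom tally by fragment:
  pyridine ring core → C:5 H:5 N:1
  (− 3 ring H displaced by substituents)
  + NH2 → N:1 H:2
  + CHO → C:1 H:1 O:1
  + C(CH3)3 → C:4 H:9
Element totals:
  C: 10
  H: 14
  N: 2
  O: 1
Molecular formula: C10H14N2O.
Molar mass = 178.235 g/mol.
Mass from C: 10 × 12.011 = 120.110 g/mol.
%C = 120.110 / 178.235 × 100 = 67.39%.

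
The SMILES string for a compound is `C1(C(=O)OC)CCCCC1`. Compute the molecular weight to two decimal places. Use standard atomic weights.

142.20 g/mol

Atom tally by fragment:
  cyclohexane ring core → C:6 H:12
  (− 1 ring H displaced by substituents)
  + COOCH3 → C:2 H:3 O:2
Element totals:
  C: 8
  H: 14
  O: 2
Molecular formula: C8H14O2.
  M = 8(12.011) + 14(1.008) + 2(15.999)
    = 96.088 + 14.112 + 31.998 = 142.198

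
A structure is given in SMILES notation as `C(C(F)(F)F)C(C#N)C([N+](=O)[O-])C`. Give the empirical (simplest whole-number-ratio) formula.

Atom tally by fragment:
  F3CCH2 → C:2 H:2 F:3
  CH(CN) → C:2 H:1 N:1
  CH(NO2) → C:1 H:1 N:1 O:2
  CH3 → C:1 H:3
Element totals:
  C: 6
  H: 7
  F: 3
  N: 2
  O: 2
Molecular formula: C6H7F3N2O2.
gcd of subscripts (6, 3, 7, 2, 2) = 1, so the empirical formula equals the molecular formula.

C6H7F3N2O2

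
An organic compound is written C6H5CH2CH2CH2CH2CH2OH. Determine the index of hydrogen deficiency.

4

Atom tally by fragment:
  C6H5CH2 → C:7 H:7
  CH2 → C:1 H:2
  CH2 → C:1 H:2
  CH2CH2OH → C:2 H:5 O:1
Element totals:
  C: 11
  H: 16
  O: 1
Molecular formula: C11H16O.
DoU = (2C + 2 + N − H − X) / 2 = (2·11 + 2 + 0 − 16 − 0) / 2 = 4.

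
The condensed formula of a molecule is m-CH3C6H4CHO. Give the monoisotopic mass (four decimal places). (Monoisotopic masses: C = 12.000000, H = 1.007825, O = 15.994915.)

120.0575

Atom tally by fragment:
  benzene ring core → C:6 H:6
  (− 2 ring H displaced by substituents)
  + CH3 → C:1 H:3
  + CHO → C:1 H:1 O:1
Element totals:
  C: 8
  H: 8
  O: 1
Molecular formula: C8H8O.
  M = 8(12.0) + 8(1.007825) + 15.994915
    = 96.000000 + 8.062600 + 15.994915 = 120.057515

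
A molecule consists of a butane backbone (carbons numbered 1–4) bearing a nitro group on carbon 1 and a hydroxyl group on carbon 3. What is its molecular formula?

Atom tally by fragment:
  O2NCH2 → C:1 H:2 N:1 O:2
  CH2 → C:1 H:2
  CH(OH) → C:1 H:2 O:1
  CH3 → C:1 H:3
Element totals:
  C: 4
  H: 9
  N: 1
  O: 3

C4H9NO3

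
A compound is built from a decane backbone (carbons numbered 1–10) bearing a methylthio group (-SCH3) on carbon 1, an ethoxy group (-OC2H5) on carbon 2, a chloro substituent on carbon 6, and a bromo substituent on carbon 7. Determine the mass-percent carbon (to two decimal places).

Atom tally by fragment:
  CH3SCH2 → C:2 H:5 S:1
  CH(OC2H5) → C:3 H:6 O:1
  CH2 → C:1 H:2
  CH2 → C:1 H:2
  CH2 → C:1 H:2
  CH(Cl) → C:1 H:1 Cl:1
  CH(Br) → C:1 H:1 Br:1
  CH2 → C:1 H:2
  CH2 → C:1 H:2
  CH3 → C:1 H:3
Element totals:
  C: 13
  H: 26
  Br: 1
  Cl: 1
  O: 1
  S: 1
Molecular formula: C13H26BrClOS.
Molar mass = 345.764 g/mol.
Mass from C: 13 × 12.011 = 156.143 g/mol.
%C = 156.143 / 345.764 × 100 = 45.16%.

45.16%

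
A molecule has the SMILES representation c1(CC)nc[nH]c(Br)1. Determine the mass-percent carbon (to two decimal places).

Atom tally by fragment:
  imidazole ring core → C:3 H:4 N:2
  (− 2 ring H displaced by substituents)
  + C2H5 → C:2 H:5
  + Br → Br:1
Element totals:
  C: 5
  H: 7
  Br: 1
  N: 2
Molecular formula: C5H7BrN2.
Molar mass = 175.029 g/mol.
Mass from C: 5 × 12.011 = 60.055 g/mol.
%C = 60.055 / 175.029 × 100 = 34.31%.

34.31%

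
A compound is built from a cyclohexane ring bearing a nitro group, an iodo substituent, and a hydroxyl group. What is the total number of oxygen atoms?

Atom tally by fragment:
  cyclohexane ring core → C:6 H:12
  (− 3 ring H displaced by substituents)
  + NO2 → N:1 O:2
  + I → I:1
  + OH → O:1 H:1
Element totals:
  C: 6
  H: 10
  I: 1
  N: 1
  O: 3

3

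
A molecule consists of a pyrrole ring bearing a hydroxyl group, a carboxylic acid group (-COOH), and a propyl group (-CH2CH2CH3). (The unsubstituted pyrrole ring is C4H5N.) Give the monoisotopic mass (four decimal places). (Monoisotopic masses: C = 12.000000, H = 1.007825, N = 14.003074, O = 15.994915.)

Atom tally by fragment:
  pyrrole ring core → C:4 H:5 N:1
  (− 3 ring H displaced by substituents)
  + OH → O:1 H:1
  + COOH → C:1 H:1 O:2
  + CH2CH2CH3 → C:3 H:7
Element totals:
  C: 8
  H: 11
  N: 1
  O: 3
Molecular formula: C8H11NO3.
  M = 8(12.0) + 11(1.007825) + 14.003074 + 3(15.994915)
    = 96.000000 + 11.086075 + 14.003074 + 47.984745 = 169.073894

169.0739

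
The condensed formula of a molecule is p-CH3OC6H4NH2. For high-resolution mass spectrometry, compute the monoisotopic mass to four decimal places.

123.0684

Atom tally by fragment:
  benzene ring core → C:6 H:6
  (− 2 ring H displaced by substituents)
  + OCH3 → C:1 H:3 O:1
  + NH2 → N:1 H:2
Element totals:
  C: 7
  H: 9
  N: 1
  O: 1
Molecular formula: C7H9NO.
  M = 7(12.0) + 9(1.007825) + 14.003074 + 15.994915
    = 84.000000 + 9.070425 + 14.003074 + 15.994915 = 123.068414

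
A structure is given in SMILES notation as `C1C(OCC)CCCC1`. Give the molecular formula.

Atom tally by fragment:
  cyclohexane ring core → C:6 H:12
  (− 1 ring H displaced by substituents)
  + OC2H5 → C:2 H:5 O:1
Element totals:
  C: 8
  H: 16
  O: 1

C8H16O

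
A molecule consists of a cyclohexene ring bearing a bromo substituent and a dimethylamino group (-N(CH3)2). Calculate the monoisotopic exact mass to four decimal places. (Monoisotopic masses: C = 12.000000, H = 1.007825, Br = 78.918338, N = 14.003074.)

Atom tally by fragment:
  cyclohexene ring core → C:6 H:10
  (− 2 ring H displaced by substituents)
  + Br → Br:1
  + N(CH3)2 → N:1 C:2 H:6
Element totals:
  C: 8
  H: 14
  Br: 1
  N: 1
Molecular formula: C8H14BrN.
  M = 8(12.0) + 14(1.007825) + 78.918338 + 14.003074
    = 96.000000 + 14.109550 + 78.918338 + 14.003074 = 203.030962

203.0310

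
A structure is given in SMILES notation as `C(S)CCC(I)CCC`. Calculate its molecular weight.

258.16 g/mol

Atom tally by fragment:
  HSCH2 → C:1 H:3 S:1
  CH2 → C:1 H:2
  CH2 → C:1 H:2
  CH(I) → C:1 H:1 I:1
  CH2 → C:1 H:2
  CH2 → C:1 H:2
  CH3 → C:1 H:3
Element totals:
  C: 7
  H: 15
  I: 1
  S: 1
Molecular formula: C7H15IS.
  M = 7(12.011) + 15(1.008) + 126.904 + 32.06
    = 84.077 + 15.120 + 126.904 + 32.060 = 258.161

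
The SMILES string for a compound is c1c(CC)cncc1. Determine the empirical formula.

C7H9N

Atom tally by fragment:
  pyridine ring core → C:5 H:5 N:1
  (− 1 ring H displaced by substituents)
  + C2H5 → C:2 H:5
Element totals:
  C: 7
  H: 9
  N: 1
Molecular formula: C7H9N.
gcd of subscripts (7, 9, 1) = 1, so the empirical formula equals the molecular formula.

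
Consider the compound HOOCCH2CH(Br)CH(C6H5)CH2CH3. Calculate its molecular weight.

Atom tally by fragment:
  HOOCCH2 → C:2 H:3 O:2
  CH(Br) → C:1 H:1 Br:1
  CH(C6H5) → C:7 H:6
  CH2 → C:1 H:2
  CH3 → C:1 H:3
Element totals:
  C: 12
  H: 15
  Br: 1
  O: 2
Molecular formula: C12H15BrO2.
  M = 12(12.011) + 15(1.008) + 79.904 + 2(15.999)
    = 144.132 + 15.120 + 79.904 + 31.998 = 271.154

271.15 g/mol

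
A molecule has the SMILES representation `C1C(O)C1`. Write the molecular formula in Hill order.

C3H6O

Atom tally by fragment:
  cyclopropane ring core → C:3 H:6
  (− 1 ring H displaced by substituents)
  + OH → O:1 H:1
Element totals:
  C: 3
  H: 6
  O: 1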